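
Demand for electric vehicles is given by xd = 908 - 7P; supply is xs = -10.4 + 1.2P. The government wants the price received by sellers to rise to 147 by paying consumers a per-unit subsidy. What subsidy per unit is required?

At a seller price of 147, quantity supplied is -10.4 + 1.2·147 = 166.
Buyers absorb 166 only when they pay Pb with 908 − 7·Pb = 166, i.e. Pb = 106.
s = Ps − Pb = 147 − 106 = 41.

Required subsidy s = 41 per unit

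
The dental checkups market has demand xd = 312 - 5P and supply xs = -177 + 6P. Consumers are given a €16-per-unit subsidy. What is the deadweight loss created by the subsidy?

Deadweight loss = 3840/11

Pre-subsidy: 312 - 5P = -177 + 6P gives P* = 489/11, x* = 987/11.
With the rebate, buyers effectively pay Pb = Ps − 16, where Ps is the price sellers receive.
Demand in terms of Ps becomes xd = 312 − 5(Ps − 16) = 392 - 5Ps. Setting this equal to supply: 392 - 5Ps = -177 + 6Ps, so Ps = 569/11.
Buyers pay Pb = 569/11 − 16 = 393/11; x' = -177 + 6·(569/11) = 1467/11.
The subsidy expands output by 1467/11 − 987/11 = 480/11 past the efficient level; on those units the gap between marginal cost and willingness to pay runs from 0 up to 16.
DWL = ½ × 16 × 480/11 = 3840/11.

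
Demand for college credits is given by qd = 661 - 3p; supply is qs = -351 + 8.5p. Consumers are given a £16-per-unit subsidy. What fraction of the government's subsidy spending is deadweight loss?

Pre-subsidy: 661 - 3p = -351 + 8.5p gives p* = 88, q* = 397.
With the rebate, buyers effectively pay pb = ps − 16, where ps is the price sellers receive.
Demand in terms of ps becomes qd = 661 − 3(ps − 16) = 709 - 3ps. Setting this equal to supply: 709 - 3ps = -351 + 8.5ps, so ps = 2120/23.
Buyers pay pb = 2120/23 − 16 = 1752/23; q' = -351 + 8.5·(2120/23) = 9947/23.
ΔCS = ½(397 + 9947/23)(88 − 1752/23) = 2594608/529; ΔPS = ½(397 + 9947/23)(2120/23 − 88) = 915744/529.
Government spending = 16 × 9947/23 = 159152/23.
DWL = ½ × 16 × (9947/23 − 397) = 6528/23; fraction = (6528/23) / (159152/23) = 408/9947.

DWL / government spending = 408/9947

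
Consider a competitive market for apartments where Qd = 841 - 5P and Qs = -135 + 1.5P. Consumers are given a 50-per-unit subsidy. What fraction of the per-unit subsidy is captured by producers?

Pre-subsidy: 841 - 5P = -135 + 1.5P gives P* = 1952/13, Q* = 1173/13.
With the rebate, buyers effectively pay Pb = Ps − 50, where Ps is the price sellers receive.
Demand in terms of Ps becomes Qd = 841 − 5(Ps − 50) = 1091 - 5Ps. Setting this equal to supply: 1091 - 5Ps = -135 + 1.5Ps, so Ps = 2452/13.
Buyers pay Pb = 2452/13 − 50 = 1802/13; Q' = -135 + 1.5·(2452/13) = 1923/13.
Buyers' price falls by P* − Pb = 1952/13 − 1802/13 = 150/13; sellers' price rises by Ps − P* = 2452/13 − 1952/13 = 500/13.
So producers capture (500/13)/50 = 10/13 of each unit of subsidy.

Producer share = 10/13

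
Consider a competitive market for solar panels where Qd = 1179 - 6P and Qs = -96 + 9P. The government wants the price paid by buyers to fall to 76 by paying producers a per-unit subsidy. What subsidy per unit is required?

Required subsidy s = 15 per unit

At a buyer price of 76, quantity demanded is 1179 − 6·76 = 723.
Sellers supply 723 only when they receive Ps with -96 + 9·Ps = 723, i.e. Ps = 91.
s = Ps − Pb = 91 − 76 = 15.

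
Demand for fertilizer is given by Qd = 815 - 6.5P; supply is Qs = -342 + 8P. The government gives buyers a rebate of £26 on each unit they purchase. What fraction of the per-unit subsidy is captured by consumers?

Consumer share = 16/29

Pre-subsidy: 815 - 6.5P = -342 + 8P gives P* = 2314/29, Q* = 8594/29.
With the rebate, buyers effectively pay Pb = Ps − 26, where Ps is the price sellers receive.
Demand in terms of Ps becomes Qd = 815 − 6.5(Ps − 26) = 984 - 6.5Ps. Setting this equal to supply: 984 - 6.5Ps = -342 + 8Ps, so Ps = 2652/29.
Buyers pay Pb = 2652/29 − 26 = 1898/29; Q' = -342 + 8·(2652/29) = 11298/29.
Buyers' price falls by P* − Pb = 2314/29 − 1898/29 = 416/29; sellers' price rises by Ps − P* = 2652/29 − 2314/29 = 338/29.
So consumers capture (416/29)/26 = 16/29 of each unit of subsidy.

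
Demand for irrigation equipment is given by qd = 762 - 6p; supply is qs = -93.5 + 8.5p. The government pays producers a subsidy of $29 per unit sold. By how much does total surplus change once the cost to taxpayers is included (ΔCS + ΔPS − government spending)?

Pre-subsidy: 762 - 6p = -93.5 + 8.5p gives p* = 59, q* = 408.
With the subsidy, sellers receive ps = pb + 29 for each unit, where pb is the price buyers pay.
Supply in terms of pb becomes qs = -93.5 + 8.5(pb + 29) = 153 + 8.5pb. Setting this equal to demand: 762 - 6pb = 153 + 8.5pb, so pb = 42.
Sellers receive ps = 42 + 29 = 71; q' = 762 − 6·42 = 510.
ΔCS = ½(408 + 510)(59 − 42) = 7803; ΔPS = ½(408 + 510)(71 − 59) = 5508.
Government spending = 29 × 510 = 14790.
Net change = 7803 + 5508 − 14790 = -1479. The loss equals the DWL triangle ½·29·102.

Net change in total surplus = -$1479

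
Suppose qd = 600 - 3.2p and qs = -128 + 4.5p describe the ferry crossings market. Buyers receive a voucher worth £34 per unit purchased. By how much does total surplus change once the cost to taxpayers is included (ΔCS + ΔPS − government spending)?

Net change in total surplus = -83232/77

Pre-subsidy: 600 - 3.2p = -128 + 4.5p gives p* = 1040/11, q* = 3272/11.
With the rebate, buyers effectively pay pb = ps − 34, where ps is the price sellers receive.
Demand in terms of ps becomes qd = 600 − 3.2(ps − 34) = 708.8 - 3.2ps. Setting this equal to supply: 708.8 - 3.2ps = -128 + 4.5ps, so ps = 8368/77.
Buyers pay pb = 8368/77 − 34 = 5750/77; q' = -128 + 4.5·(8368/77) = 27800/77.
ΔCS = ½(3272/11 + 27800/77)(1040/11 − 5750/77) = 38788560/5929; ΔPS = ½(3272/11 + 27800/77)(8368/77 − 1040/11) = 27582976/5929.
Government spending = 34 × 27800/77 = 945200/77.
Net change = 38788560/5929 + 27582976/5929 − 945200/77 = -83232/77. The loss equals the DWL triangle ½·34·4896/77.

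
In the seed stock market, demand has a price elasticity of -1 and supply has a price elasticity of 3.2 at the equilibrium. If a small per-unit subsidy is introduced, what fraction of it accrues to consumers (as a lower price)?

For a small subsidy around the equilibrium, the benefit split depends on the relative slopes, which at a point are proportional to the elasticities.
Buyer share = εs/(εs + |εd|) = 3.2/(3.2 + 1) = 16/21; seller share = |εd|/(εs + |εd|) = 5/21.

Consumer share = 16/21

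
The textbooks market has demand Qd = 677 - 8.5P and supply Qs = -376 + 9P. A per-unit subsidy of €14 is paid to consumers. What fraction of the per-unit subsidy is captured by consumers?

Pre-subsidy: 677 - 8.5P = -376 + 9P gives P* = 2106/35, Q* = 5794/35.
With the rebate, buyers effectively pay Pb = Ps − 14, where Ps is the price sellers receive.
Demand in terms of Ps becomes Qd = 677 − 8.5(Ps − 14) = 796 - 8.5Ps. Setting this equal to supply: 796 - 8.5Ps = -376 + 9Ps, so Ps = 2344/35.
Buyers pay Pb = 2344/35 − 14 = 1854/35; Q' = -376 + 9·(2344/35) = 7936/35.
Buyers' price falls by P* − Pb = 2106/35 − 1854/35 = 7.2; sellers' price rises by Ps − P* = 2344/35 − 2106/35 = 6.8.
So consumers capture 7.2/14 = 18/35 of each unit of subsidy.

Consumer share = 18/35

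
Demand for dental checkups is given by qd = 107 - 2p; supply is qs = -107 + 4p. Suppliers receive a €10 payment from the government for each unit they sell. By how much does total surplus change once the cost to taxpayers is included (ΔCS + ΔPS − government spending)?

Net change in total surplus = -200/3

Pre-subsidy: 107 - 2p = -107 + 4p gives p* = 107/3, q* = 107/3.
With the subsidy, sellers receive ps = pb + 10 for each unit, where pb is the price buyers pay.
Supply in terms of pb becomes qs = -107 + 4(pb + 10) = -67 + 4pb. Setting this equal to demand: 107 - 2pb = -67 + 4pb, so pb = 29.
Sellers receive ps = 29 + 10 = 39; q' = 107 − 2·29 = 49.
ΔCS = ½(107/3 + 49)(107/3 − 29) = 2540/9; ΔPS = ½(107/3 + 49)(39 − 107/3) = 1270/9.
Government spending = 10 × 49 = 490.
Net change = 2540/9 + 1270/9 − 490 = -200/3. The loss equals the DWL triangle ½·10·40/3.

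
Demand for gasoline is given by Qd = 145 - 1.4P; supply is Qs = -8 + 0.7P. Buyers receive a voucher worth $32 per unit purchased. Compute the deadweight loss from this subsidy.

Pre-subsidy: 145 - 1.4P = -8 + 0.7P gives P* = 510/7, Q* = 43.
With the rebate, buyers effectively pay Pb = Ps − 32, where Ps is the price sellers receive.
Demand in terms of Ps becomes Qd = 145 − 1.4(Ps − 32) = 189.8 - 1.4Ps. Setting this equal to supply: 189.8 - 1.4Ps = -8 + 0.7Ps, so Ps = 1978/21.
Buyers pay Pb = 1978/21 − 32 = 1306/21; Q' = -8 + 0.7·(1978/21) = 869/15.
The subsidy expands output by 869/15 − 43 = 224/15 past the efficient level; on those units the gap between marginal cost and willingness to pay runs from 0 up to 32.
DWL = ½ × 32 × 224/15 = 3584/15.

Deadweight loss = 3584/15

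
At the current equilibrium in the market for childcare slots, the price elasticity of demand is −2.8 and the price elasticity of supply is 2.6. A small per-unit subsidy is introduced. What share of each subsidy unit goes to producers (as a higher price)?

Producer share = 14/27

For a small subsidy around the equilibrium, the benefit split depends on the relative slopes, which at a point are proportional to the elasticities.
Buyer share = εs/(εs + |εd|) = 2.6/(2.6 + 2.8) = 13/27; seller share = |εd|/(εs + |εd|) = 14/27.
So producers capture 14/27 of the subsidy.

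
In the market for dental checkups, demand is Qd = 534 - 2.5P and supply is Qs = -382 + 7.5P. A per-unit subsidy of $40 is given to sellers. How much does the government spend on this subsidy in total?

Pre-subsidy: 534 - 2.5P = -382 + 7.5P gives P* = 91.6, Q* = 305.
With the subsidy, sellers receive Ps = Pb + 40 for each unit, where Pb is the price buyers pay.
Supply in terms of Pb becomes Qs = -382 + 7.5(Pb + 40) = -82 + 7.5Pb. Setting this equal to demand: 534 - 2.5Pb = -82 + 7.5Pb, so Pb = 61.6.
Sellers receive Ps = 61.6 + 40 = 101.6; Q' = 534 − 2.5·61.6 = 380.
Government outlay = subsidy × quantity = 40 × 380 = 15200.

Government cost = $15200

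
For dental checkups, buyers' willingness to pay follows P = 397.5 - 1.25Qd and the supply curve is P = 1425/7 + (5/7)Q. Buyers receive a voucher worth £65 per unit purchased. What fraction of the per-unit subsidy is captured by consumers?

Consumer share = 7/11

Pre-subsidy: 397.5 - 1.25Q = 1425/7 + (5/7)Q gives Q* = 1086/11 and P* = 3015/11.
With the rebate, buyers effectively pay Pb = Ps − 65, where Ps is the price sellers receive.
On the curves, Pb = 397.5 - 1.25Q and Ps = 1425/7 + (5/7)Q; the wedge Ps − Pb = 65 gives 1425/7 + (5/7)Q − (397.5 - 1.25Q) = 65, so Q' = 1450/11.
Then Pb = 397.5 − 1.25·(1450/11) = 2560/11 and Ps = 1425/7 + (5/7)·(1450/11) = 3275/11.
Buyers' price falls by P* − Pb = 3015/11 − 2560/11 = 455/11; sellers' price rises by Ps − P* = 3275/11 − 3015/11 = 260/11.
So consumers capture (455/11)/65 = 7/11 of each unit of subsidy.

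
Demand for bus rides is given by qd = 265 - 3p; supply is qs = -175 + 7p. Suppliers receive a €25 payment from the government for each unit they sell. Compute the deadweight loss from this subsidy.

Pre-subsidy: 265 - 3p = -175 + 7p gives p* = 44, q* = 133.
With the subsidy, sellers receive ps = pb + 25 for each unit, where pb is the price buyers pay.
Supply in terms of pb becomes qs = -175 + 7(pb + 25) = 0 + 7pb. Setting this equal to demand: 265 - 3pb = 0 + 7pb, so pb = 26.5.
Sellers receive ps = 26.5 + 25 = 51.5; q' = 265 − 3·26.5 = 185.5.
The subsidy expands output by 185.5 − 133 = 52.5 past the efficient level; on those units the gap between marginal cost and willingness to pay runs from 0 up to 25.
DWL = ½ × 25 × 52.5 = 656.25.

Deadweight loss = €656.25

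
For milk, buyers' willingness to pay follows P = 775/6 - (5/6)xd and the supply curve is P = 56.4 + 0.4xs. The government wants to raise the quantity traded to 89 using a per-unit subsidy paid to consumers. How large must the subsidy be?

At x = 89, from the demand curve buyers pay Pb = 775/6 − (5/6)·89 = 55; from the supply curve sellers need Ps = 56.4 + 0.4·89 = 92.
The subsidy must fill the gap: s = Ps − Pb = 92 − 55 = 37.

Required subsidy s = 37 per unit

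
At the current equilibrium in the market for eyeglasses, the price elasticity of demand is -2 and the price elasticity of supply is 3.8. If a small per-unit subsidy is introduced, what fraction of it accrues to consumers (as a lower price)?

Consumer share = 19/29

For a small subsidy around the equilibrium, the benefit split depends on the relative slopes, which at a point are proportional to the elasticities.
Buyer share = εs/(εs + |εd|) = 3.8/(3.8 + 2) = 19/29; seller share = |εd|/(εs + |εd|) = 10/29.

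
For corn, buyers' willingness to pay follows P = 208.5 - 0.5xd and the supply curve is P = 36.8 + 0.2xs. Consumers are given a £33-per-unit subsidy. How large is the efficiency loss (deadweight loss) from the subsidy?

Pre-subsidy: 208.5 - 0.5x = 36.8 + 0.2x gives x* = 1717/7 and P* = 601/7.
With the rebate, buyers effectively pay Pb = Ps − 33, where Ps is the price sellers receive.
On the curves, Pb = 208.5 - 0.5x and Ps = 36.8 + 0.2x; the wedge Ps − Pb = 33 gives 36.8 + 0.2x − (208.5 - 0.5x) = 33, so x' = 2047/7.
Then Pb = 208.5 − 0.5·(2047/7) = 436/7 and Ps = 36.8 + 0.2·(2047/7) = 667/7.
The subsidy expands output by 2047/7 − 1717/7 = 330/7 past the efficient level; on those units the gap between marginal cost and willingness to pay runs from 0 up to 33.
DWL = ½ × 33 × 330/7 = 5445/7.

Deadweight loss = 5445/7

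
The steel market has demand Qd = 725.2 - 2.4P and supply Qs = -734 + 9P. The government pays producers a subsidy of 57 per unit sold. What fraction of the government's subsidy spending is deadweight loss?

DWL / government spending = 27/263

Pre-subsidy: 725.2 - 2.4P = -734 + 9P gives P* = 128, Q* = 418.
With the subsidy, sellers receive Ps = Pb + 57 for each unit, where Pb is the price buyers pay.
Supply in terms of Pb becomes Qs = -734 + 9(Pb + 57) = -221 + 9Pb. Setting this equal to demand: 725.2 - 2.4Pb = -221 + 9Pb, so Pb = 83.
Sellers receive Ps = 83 + 57 = 140; Q' = 725.2 − 2.4·83 = 526.
ΔCS = ½(418 + 526)(128 − 83) = 21240; ΔPS = ½(418 + 526)(140 − 128) = 5664.
Government spending = 57 × 526 = 29982.
DWL = ½ × 57 × (526 − 418) = 3078; fraction = 3078 / 29982 = 27/263.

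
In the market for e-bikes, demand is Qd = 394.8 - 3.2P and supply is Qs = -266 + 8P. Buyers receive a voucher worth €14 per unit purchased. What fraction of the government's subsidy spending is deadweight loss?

DWL / government spending = 8/119

Pre-subsidy: 394.8 - 3.2P = -266 + 8P gives P* = 59, Q* = 206.
With the rebate, buyers effectively pay Pb = Ps − 14, where Ps is the price sellers receive.
Demand in terms of Ps becomes Qd = 394.8 − 3.2(Ps − 14) = 439.6 - 3.2Ps. Setting this equal to supply: 439.6 - 3.2Ps = -266 + 8Ps, so Ps = 63.
Buyers pay Pb = 63 − 14 = 49; Q' = -266 + 8·63 = 238.
ΔCS = ½(206 + 238)(59 − 49) = 2220; ΔPS = ½(206 + 238)(63 − 59) = 888.
Government spending = 14 × 238 = 3332.
DWL = ½ × 14 × (238 − 206) = 224; fraction = 224 / 3332 = 8/119.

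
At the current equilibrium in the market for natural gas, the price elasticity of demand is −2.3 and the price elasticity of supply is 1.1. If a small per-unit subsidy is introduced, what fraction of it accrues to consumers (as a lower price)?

Consumer share = 11/34

For a small subsidy around the equilibrium, the benefit split depends on the relative slopes, which at a point are proportional to the elasticities.
Buyer share = εs/(εs + |εd|) = 1.1/(1.1 + 2.3) = 11/34; seller share = |εd|/(εs + |εd|) = 23/34.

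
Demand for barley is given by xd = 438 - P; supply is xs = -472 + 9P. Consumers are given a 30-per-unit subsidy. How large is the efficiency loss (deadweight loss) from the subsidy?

Pre-subsidy: 438 - P = -472 + 9P gives P* = 91, x* = 347.
With the rebate, buyers effectively pay Pb = Ps − 30, where Ps is the price sellers receive.
Demand in terms of Ps becomes xd = 438 − 1(Ps − 30) = 468 - Ps. Setting this equal to supply: 468 - Ps = -472 + 9Ps, so Ps = 94.
Buyers pay Pb = 94 − 30 = 64; x' = -472 + 9·94 = 374.
The subsidy expands output by 374 − 347 = 27 past the efficient level; on those units the gap between marginal cost and willingness to pay runs from 0 up to 30.
DWL = ½ × 30 × 27 = 405.

Deadweight loss = 405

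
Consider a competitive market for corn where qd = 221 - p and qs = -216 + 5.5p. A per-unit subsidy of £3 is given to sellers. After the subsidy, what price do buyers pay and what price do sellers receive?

Pre-subsidy: 221 - p = -216 + 5.5p gives p* = 874/13, q* = 1999/13.
With the subsidy, sellers receive ps = pb + 3 for each unit, where pb is the price buyers pay.
Supply in terms of pb becomes qs = -216 + 5.5(pb + 3) = -199.5 + 5.5pb. Setting this equal to demand: 221 - pb = -199.5 + 5.5pb, so pb = 841/13.
Sellers receive ps = 841/13 + 3 = 880/13; q' = 221 − 1·(841/13) = 2032/13.

Buyers pay 841/13; sellers receive 880/13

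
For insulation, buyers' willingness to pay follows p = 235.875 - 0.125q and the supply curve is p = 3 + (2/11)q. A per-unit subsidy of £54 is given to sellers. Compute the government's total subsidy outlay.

Government cost = £50490

Pre-subsidy: 235.875 - 0.125q = 3 + (2/11)q gives q* = 759 and p* = 141.
With the subsidy, sellers receive ps = pb + 54 for each unit, where pb is the price buyers pay.
On the curves, pb = 235.875 - 0.125q and ps = 3 + (2/11)q; the wedge ps − pb = 54 gives 3 + (2/11)q − (235.875 - 0.125q) = 54, so q' = 935.
Then pb = 235.875 − 0.125·935 = 119 and ps = 3 + (2/11)·935 = 173.
Government outlay = subsidy × quantity = 54 × 935 = 50490.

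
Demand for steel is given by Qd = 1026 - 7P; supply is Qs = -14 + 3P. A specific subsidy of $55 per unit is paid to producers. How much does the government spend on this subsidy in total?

Pre-subsidy: 1026 - 7P = -14 + 3P gives P* = 104, Q* = 298.
With the subsidy, sellers receive Ps = Pb + 55 for each unit, where Pb is the price buyers pay.
Supply in terms of Pb becomes Qs = -14 + 3(Pb + 55) = 151 + 3Pb. Setting this equal to demand: 1026 - 7Pb = 151 + 3Pb, so Pb = 87.5.
Sellers receive Ps = 87.5 + 55 = 142.5; Q' = 1026 − 7·87.5 = 413.5.
Government outlay = subsidy × quantity = 55 × 413.5 = 22742.5.

Government cost = $22742.5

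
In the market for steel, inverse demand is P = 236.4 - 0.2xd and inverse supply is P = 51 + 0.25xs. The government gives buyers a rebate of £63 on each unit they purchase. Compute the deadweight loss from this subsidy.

Pre-subsidy: 236.4 - 0.2x = 51 + 0.25x gives x* = 412 and P* = 154.
With the rebate, buyers effectively pay Pb = Ps − 63, where Ps is the price sellers receive.
On the curves, Pb = 236.4 - 0.2x and Ps = 51 + 0.25x; the wedge Ps − Pb = 63 gives 51 + 0.25x − (236.4 - 0.2x) = 63, so x' = 552.
Then Pb = 236.4 − 0.2·552 = 126 and Ps = 51 + 0.25·552 = 189.
The subsidy expands output by 552 − 412 = 140 past the efficient level; on those units the gap between marginal cost and willingness to pay runs from 0 up to 63.
DWL = ½ × 63 × 140 = 4410.

Deadweight loss = £4410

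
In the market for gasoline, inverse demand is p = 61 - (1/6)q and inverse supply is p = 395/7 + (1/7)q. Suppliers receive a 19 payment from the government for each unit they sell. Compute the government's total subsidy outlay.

Pre-subsidy: 61 - (1/6)q = 395/7 + (1/7)q gives q* = 192/13 and p* = 761/13.
With the subsidy, sellers receive ps = pb + 19 for each unit, where pb is the price buyers pay.
On the curves, pb = 61 - (1/6)q and ps = 395/7 + (1/7)q; the wedge ps − pb = 19 gives 395/7 + (1/7)q − (61 - (1/6)q) = 19, so q' = 990/13.
Then pb = 61 − (1/6)·(990/13) = 628/13 and ps = 395/7 + (1/7)·(990/13) = 875/13.
Government outlay = subsidy × quantity = 19 × 990/13 = 18810/13.

Government cost = 18810/13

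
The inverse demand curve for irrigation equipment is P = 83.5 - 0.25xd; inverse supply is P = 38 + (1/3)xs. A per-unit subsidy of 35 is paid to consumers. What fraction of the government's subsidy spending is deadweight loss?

Pre-subsidy: 83.5 - 0.25x = 38 + (1/3)x gives x* = 78 and P* = 64.
With the rebate, buyers effectively pay Pb = Ps − 35, where Ps is the price sellers receive.
On the curves, Pb = 83.5 - 0.25x and Ps = 38 + (1/3)x; the wedge Ps − Pb = 35 gives 38 + (1/3)x − (83.5 - 0.25x) = 35, so x' = 138.
Then Pb = 83.5 − 0.25·138 = 49 and Ps = 38 + (1/3)·138 = 84.
ΔCS = ½(78 + 138)(64 − 49) = 1620; ΔPS = ½(78 + 138)(84 − 64) = 2160.
Government spending = 35 × 138 = 4830.
DWL = ½ × 35 × (138 − 78) = 1050; fraction = 1050 / 4830 = 5/23.

DWL / government spending = 5/23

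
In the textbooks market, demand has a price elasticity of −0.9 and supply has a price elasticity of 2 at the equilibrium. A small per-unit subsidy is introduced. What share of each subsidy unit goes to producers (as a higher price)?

Producer share = 9/29

For a small subsidy around the equilibrium, the benefit split depends on the relative slopes, which at a point are proportional to the elasticities.
Buyer share = εs/(εs + |εd|) = 2/(2 + 0.9) = 20/29; seller share = |εd|/(εs + |εd|) = 9/29.
So producers capture 9/29 of the subsidy.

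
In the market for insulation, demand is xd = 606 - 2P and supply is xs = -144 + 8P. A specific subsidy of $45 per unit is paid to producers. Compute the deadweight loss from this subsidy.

Pre-subsidy: 606 - 2P = -144 + 8P gives P* = 75, x* = 456.
With the subsidy, sellers receive Ps = Pb + 45 for each unit, where Pb is the price buyers pay.
Supply in terms of Pb becomes xs = -144 + 8(Pb + 45) = 216 + 8Pb. Setting this equal to demand: 606 - 2Pb = 216 + 8Pb, so Pb = 39.
Sellers receive Ps = 39 + 45 = 84; x' = 606 − 2·39 = 528.
The subsidy expands output by 528 − 456 = 72 past the efficient level; on those units the gap between marginal cost and willingness to pay runs from 0 up to 45.
DWL = ½ × 45 × 72 = 1620.

Deadweight loss = $1620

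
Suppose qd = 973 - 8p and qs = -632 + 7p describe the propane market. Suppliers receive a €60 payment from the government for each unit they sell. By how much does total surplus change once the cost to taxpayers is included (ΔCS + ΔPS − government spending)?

Pre-subsidy: 973 - 8p = -632 + 7p gives p* = 107, q* = 117.
With the subsidy, sellers receive ps = pb + 60 for each unit, where pb is the price buyers pay.
Supply in terms of pb becomes qs = -632 + 7(pb + 60) = -212 + 7pb. Setting this equal to demand: 973 - 8pb = -212 + 7pb, so pb = 79.
Sellers receive ps = 79 + 60 = 139; q' = 973 − 8·79 = 341.
ΔCS = ½(117 + 341)(107 − 79) = 6412; ΔPS = ½(117 + 341)(139 − 107) = 7328.
Government spending = 60 × 341 = 20460.
Net change = 6412 + 7328 − 20460 = -6720. The loss equals the DWL triangle ½·60·224.

Net change in total surplus = -€6720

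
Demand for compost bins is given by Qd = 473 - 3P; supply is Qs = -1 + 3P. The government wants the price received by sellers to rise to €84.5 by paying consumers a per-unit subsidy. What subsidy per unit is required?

Required subsidy s = €11 per unit

At a seller price of 84.5, quantity supplied is -1 + 3·84.5 = 252.5.
Buyers absorb 252.5 only when they pay Pb with 473 − 3·Pb = 252.5, i.e. Pb = 73.5.
s = Ps − Pb = 84.5 − 73.5 = 11.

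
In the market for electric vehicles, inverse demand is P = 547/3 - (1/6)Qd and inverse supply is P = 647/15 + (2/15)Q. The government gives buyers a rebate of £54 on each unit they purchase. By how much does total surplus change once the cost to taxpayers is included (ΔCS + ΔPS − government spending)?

Pre-subsidy: 547/3 - (1/6)Q = 647/15 + (2/15)Q gives Q* = 464 and P* = 105.
With the rebate, buyers effectively pay Pb = Ps − 54, where Ps is the price sellers receive.
On the curves, Pb = 547/3 - (1/6)Q and Ps = 647/15 + (2/15)Q; the wedge Ps − Pb = 54 gives 647/15 + (2/15)Q − (547/3 - (1/6)Q) = 54, so Q' = 644.
Then Pb = 547/3 − (1/6)·644 = 75 and Ps = 647/15 + (2/15)·644 = 129.
ΔCS = ½(464 + 644)(105 − 75) = 16620; ΔPS = ½(464 + 644)(129 − 105) = 13296.
Government spending = 54 × 644 = 34776.
Net change = 16620 + 13296 − 34776 = -4860. The loss equals the DWL triangle ½·54·180.

Net change in total surplus = -£4860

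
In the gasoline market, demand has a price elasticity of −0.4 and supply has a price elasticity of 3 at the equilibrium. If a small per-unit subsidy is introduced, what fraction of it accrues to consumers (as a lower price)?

Consumer share = 15/17

For a small subsidy around the equilibrium, the benefit split depends on the relative slopes, which at a point are proportional to the elasticities.
Buyer share = εs/(εs + |εd|) = 3/(3 + 0.4) = 15/17; seller share = |εd|/(εs + |εd|) = 2/17.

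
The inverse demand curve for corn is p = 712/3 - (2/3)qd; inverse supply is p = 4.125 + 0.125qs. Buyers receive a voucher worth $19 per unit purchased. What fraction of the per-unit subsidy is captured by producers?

Producer share = 3/19

Pre-subsidy: 712/3 - (2/3)q = 4.125 + 0.125q gives q* = 5597/19 and p* = 778/19.
With the rebate, buyers effectively pay pb = ps − 19, where ps is the price sellers receive.
On the curves, pb = 712/3 - (2/3)q and ps = 4.125 + 0.125q; the wedge ps − pb = 19 gives 4.125 + 0.125q − (712/3 - (2/3)q) = 19, so q' = 6053/19.
Then pb = 712/3 − (2/3)·(6053/19) = 474/19 and ps = 4.125 + 0.125·(6053/19) = 835/19.
Buyers' price falls by p* − pb = 778/19 − 474/19 = 16; sellers' price rises by ps − p* = 835/19 − 778/19 = 3.
So producers capture 3/19 = 3/19 of each unit of subsidy.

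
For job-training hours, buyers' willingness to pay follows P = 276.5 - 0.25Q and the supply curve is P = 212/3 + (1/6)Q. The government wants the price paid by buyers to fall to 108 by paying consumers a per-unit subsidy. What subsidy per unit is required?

Required subsidy s = 75 per unit

At a buyer price of 108, quantity demanded is 1106 − 4·108 = 674.
Sellers supply 674 only when they receive Ps = 212/3 + (1/6)·674 = 183.
s = Ps − Pb = 183 − 108 = 75.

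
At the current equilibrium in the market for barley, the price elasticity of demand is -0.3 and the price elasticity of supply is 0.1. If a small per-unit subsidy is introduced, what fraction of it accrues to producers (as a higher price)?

Producer share = 0.75

For a small subsidy around the equilibrium, the benefit split depends on the relative slopes, which at a point are proportional to the elasticities.
Buyer share = εs/(εs + |εd|) = 0.1/(0.1 + 0.3) = 0.25; seller share = |εd|/(εs + |εd|) = 0.75.
So producers capture 0.75 of the subsidy.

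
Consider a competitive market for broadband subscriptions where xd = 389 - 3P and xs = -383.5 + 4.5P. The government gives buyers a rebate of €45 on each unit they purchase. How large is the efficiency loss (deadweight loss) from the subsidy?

Deadweight loss = €1822.5

Pre-subsidy: 389 - 3P = -383.5 + 4.5P gives P* = 103, x* = 80.
With the rebate, buyers effectively pay Pb = Ps − 45, where Ps is the price sellers receive.
Demand in terms of Ps becomes xd = 389 − 3(Ps − 45) = 524 - 3Ps. Setting this equal to supply: 524 - 3Ps = -383.5 + 4.5Ps, so Ps = 121.
Buyers pay Pb = 121 − 45 = 76; x' = -383.5 + 4.5·121 = 161.
The subsidy expands output by 161 − 80 = 81 past the efficient level; on those units the gap between marginal cost and willingness to pay runs from 0 up to 45.
DWL = ½ × 45 × 81 = 1822.5.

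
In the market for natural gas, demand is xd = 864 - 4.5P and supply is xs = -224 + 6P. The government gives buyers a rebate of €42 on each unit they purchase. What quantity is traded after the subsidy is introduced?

x' = 3540/7

Pre-subsidy: 864 - 4.5P = -224 + 6P gives P* = 2176/21, x* = 2784/7.
With the rebate, buyers effectively pay Pb = Ps − 42, where Ps is the price sellers receive.
Demand in terms of Ps becomes xd = 864 − 4.5(Ps − 42) = 1053 - 4.5Ps. Setting this equal to supply: 1053 - 4.5Ps = -224 + 6Ps, so Ps = 2554/21.
Buyers pay Pb = 2554/21 − 42 = 1672/21; x' = -224 + 6·(2554/21) = 3540/7.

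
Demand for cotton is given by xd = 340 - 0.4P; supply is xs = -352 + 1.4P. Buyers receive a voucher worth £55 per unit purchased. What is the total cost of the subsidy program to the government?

Government cost = 33550/3

Pre-subsidy: 340 - 0.4P = -352 + 1.4P gives P* = 3460/9, x* = 1676/9.
With the rebate, buyers effectively pay Pb = Ps − 55, where Ps is the price sellers receive.
Demand in terms of Ps becomes xd = 340 − 0.4(Ps − 55) = 362 - 0.4Ps. Setting this equal to supply: 362 - 0.4Ps = -352 + 1.4Ps, so Ps = 1190/3.
Buyers pay Pb = 1190/3 − 55 = 1025/3; x' = -352 + 1.4·(1190/3) = 610/3.
Government outlay = subsidy × quantity = 55 × 610/3 = 33550/3.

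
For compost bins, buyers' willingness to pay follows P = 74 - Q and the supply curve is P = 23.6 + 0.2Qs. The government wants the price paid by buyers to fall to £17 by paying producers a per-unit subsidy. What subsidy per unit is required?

At a buyer price of 17, quantity demanded is 74 − 1·17 = 57.
Sellers supply 57 only when they receive Ps = 23.6 + 0.2·57 = 35.
s = Ps − Pb = 35 − 17 = 18.

Required subsidy s = £18 per unit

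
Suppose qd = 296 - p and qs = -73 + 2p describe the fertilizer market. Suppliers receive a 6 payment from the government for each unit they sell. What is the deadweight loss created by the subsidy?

Pre-subsidy: 296 - p = -73 + 2p gives p* = 123, q* = 173.
With the subsidy, sellers receive ps = pb + 6 for each unit, where pb is the price buyers pay.
Supply in terms of pb becomes qs = -73 + 2(pb + 6) = -61 + 2pb. Setting this equal to demand: 296 - pb = -61 + 2pb, so pb = 119.
Sellers receive ps = 119 + 6 = 125; q' = 296 − 1·119 = 177.
The subsidy expands output by 177 − 173 = 4 past the efficient level; on those units the gap between marginal cost and willingness to pay runs from 0 up to 6.
DWL = ½ × 6 × 4 = 12.

Deadweight loss = 12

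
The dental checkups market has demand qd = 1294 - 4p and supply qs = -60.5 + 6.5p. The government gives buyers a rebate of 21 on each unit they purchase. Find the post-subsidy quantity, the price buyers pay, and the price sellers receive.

q' = 830; buyers pay 116; sellers receive 137

Pre-subsidy: 1294 - 4p = -60.5 + 6.5p gives p* = 129, q* = 778.
With the rebate, buyers effectively pay pb = ps − 21, where ps is the price sellers receive.
Demand in terms of ps becomes qd = 1294 − 4(ps − 21) = 1378 - 4ps. Setting this equal to supply: 1378 - 4ps = -60.5 + 6.5ps, so ps = 137.
Buyers pay pb = 137 − 21 = 116; q' = -60.5 + 6.5·137 = 830.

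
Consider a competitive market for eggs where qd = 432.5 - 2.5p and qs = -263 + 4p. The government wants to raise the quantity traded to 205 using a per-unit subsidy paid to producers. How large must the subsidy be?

Required subsidy s = 26 per unit

At q = 205, invert demand for the buyer price: pb = (432.5 − 205)/2.5 = 91; invert supply for the seller price: ps = (205 − (-263))/4 = 117.
The subsidy must fill the gap: s = ps − pb = 117 − 91 = 26.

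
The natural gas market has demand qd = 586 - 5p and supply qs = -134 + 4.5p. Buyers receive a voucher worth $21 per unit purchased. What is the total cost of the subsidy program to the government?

Pre-subsidy: 586 - 5p = -134 + 4.5p gives p* = 1440/19, q* = 3934/19.
With the rebate, buyers effectively pay pb = ps − 21, where ps is the price sellers receive.
Demand in terms of ps becomes qd = 586 − 5(ps − 21) = 691 - 5ps. Setting this equal to supply: 691 - 5ps = -134 + 4.5ps, so ps = 1650/19.
Buyers pay pb = 1650/19 − 21 = 1251/19; q' = -134 + 4.5·(1650/19) = 4879/19.
Government outlay = subsidy × quantity = 21 × 4879/19 = 102459/19.

Government cost = 102459/19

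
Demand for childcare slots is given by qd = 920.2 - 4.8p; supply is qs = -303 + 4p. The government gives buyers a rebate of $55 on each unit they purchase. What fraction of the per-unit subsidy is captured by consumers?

Consumer share = 5/11

Pre-subsidy: 920.2 - 4.8p = -303 + 4p gives p* = 139, q* = 253.
With the rebate, buyers effectively pay pb = ps − 55, where ps is the price sellers receive.
Demand in terms of ps becomes qd = 920.2 − 4.8(ps − 55) = 1184.2 - 4.8ps. Setting this equal to supply: 1184.2 - 4.8ps = -303 + 4ps, so ps = 169.
Buyers pay pb = 169 − 55 = 114; q' = -303 + 4·169 = 373.
Buyers' price falls by p* − pb = 139 − 114 = 25; sellers' price rises by ps − p* = 169 − 139 = 30.
So consumers capture 25/55 = 5/11 of each unit of subsidy.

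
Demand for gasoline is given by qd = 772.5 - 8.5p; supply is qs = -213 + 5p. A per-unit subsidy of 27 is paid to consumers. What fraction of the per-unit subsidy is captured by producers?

Producer share = 17/27

Pre-subsidy: 772.5 - 8.5p = -213 + 5p gives p* = 73, q* = 152.
With the rebate, buyers effectively pay pb = ps − 27, where ps is the price sellers receive.
Demand in terms of ps becomes qd = 772.5 − 8.5(ps − 27) = 1002 - 8.5ps. Setting this equal to supply: 1002 - 8.5ps = -213 + 5ps, so ps = 90.
Buyers pay pb = 90 − 27 = 63; q' = -213 + 5·90 = 237.
Buyers' price falls by p* − pb = 73 − 63 = 10; sellers' price rises by ps − p* = 90 − 73 = 17.
So producers capture 17/27 = 17/27 of each unit of subsidy.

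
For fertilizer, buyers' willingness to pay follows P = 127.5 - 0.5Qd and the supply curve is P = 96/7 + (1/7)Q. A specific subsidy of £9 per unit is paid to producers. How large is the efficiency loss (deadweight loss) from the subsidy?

Pre-subsidy: 127.5 - 0.5Q = 96/7 + (1/7)Q gives Q* = 177 and P* = 39.
With the subsidy, sellers receive Ps = Pb + 9 for each unit, where Pb is the price buyers pay.
On the curves, Pb = 127.5 - 0.5Q and Ps = 96/7 + (1/7)Q; the wedge Ps − Pb = 9 gives 96/7 + (1/7)Q − (127.5 - 0.5Q) = 9, so Q' = 191.
Then Pb = 127.5 − 0.5·191 = 32 and Ps = 96/7 + (1/7)·191 = 41.
The subsidy expands output by 191 − 177 = 14 past the efficient level; on those units the gap between marginal cost and willingness to pay runs from 0 up to 9.
DWL = ½ × 9 × 14 = 63.

Deadweight loss = £63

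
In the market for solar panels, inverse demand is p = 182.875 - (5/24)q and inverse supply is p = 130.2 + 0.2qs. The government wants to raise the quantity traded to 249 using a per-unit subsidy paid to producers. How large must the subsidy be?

Required subsidy s = 49 per unit

At q = 249, from the demand curve buyers pay pb = 182.875 − (5/24)·249 = 131; from the supply curve sellers need ps = 130.2 + 0.2·249 = 180.
The subsidy must fill the gap: s = ps − pb = 180 − 131 = 49.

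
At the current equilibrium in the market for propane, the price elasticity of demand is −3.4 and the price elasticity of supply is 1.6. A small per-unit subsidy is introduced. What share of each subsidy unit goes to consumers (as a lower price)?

Consumer share = 0.32

For a small subsidy around the equilibrium, the benefit split depends on the relative slopes, which at a point are proportional to the elasticities.
Buyer share = εs/(εs + |εd|) = 1.6/(1.6 + 3.4) = 0.32; seller share = |εd|/(εs + |εd|) = 0.68.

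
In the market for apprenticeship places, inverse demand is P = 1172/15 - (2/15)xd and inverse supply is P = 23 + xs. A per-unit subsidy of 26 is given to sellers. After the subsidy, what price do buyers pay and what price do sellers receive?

Buyers pay 1166/17; sellers receive 1608/17

Pre-subsidy: 1172/15 - (2/15)x = 23 + x gives x* = 827/17 and P* = 1218/17.
With the subsidy, sellers receive Ps = Pb + 26 for each unit, where Pb is the price buyers pay.
On the curves, Pb = 1172/15 - (2/15)x and Ps = 23 + x; the wedge Ps − Pb = 26 gives 23 + x − (1172/15 - (2/15)x) = 26, so x' = 1217/17.
Then Pb = 1172/15 − (2/15)·(1217/17) = 1166/17 and Ps = 23 + 1·(1217/17) = 1608/17.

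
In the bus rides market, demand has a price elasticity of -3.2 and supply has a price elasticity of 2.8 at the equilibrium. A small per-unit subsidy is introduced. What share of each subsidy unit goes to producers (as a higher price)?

Producer share = 8/15

For a small subsidy around the equilibrium, the benefit split depends on the relative slopes, which at a point are proportional to the elasticities.
Buyer share = εs/(εs + |εd|) = 2.8/(2.8 + 3.2) = 7/15; seller share = |εd|/(εs + |εd|) = 8/15.
So producers capture 8/15 of the subsidy.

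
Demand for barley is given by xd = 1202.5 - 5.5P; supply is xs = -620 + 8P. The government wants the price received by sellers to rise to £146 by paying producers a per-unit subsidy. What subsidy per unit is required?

At a seller price of 146, quantity supplied is -620 + 8·146 = 548.
Buyers absorb 548 only when they pay Pb with 1202.5 − 5.5·Pb = 548, i.e. Pb = 119.
s = Ps − Pb = 146 − 119 = 27.

Required subsidy s = £27 per unit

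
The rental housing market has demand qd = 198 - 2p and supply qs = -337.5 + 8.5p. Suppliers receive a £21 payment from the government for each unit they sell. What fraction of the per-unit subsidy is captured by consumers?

Consumer share = 17/21

Pre-subsidy: 198 - 2p = -337.5 + 8.5p gives p* = 51, q* = 96.
With the subsidy, sellers receive ps = pb + 21 for each unit, where pb is the price buyers pay.
Supply in terms of pb becomes qs = -337.5 + 8.5(pb + 21) = -159 + 8.5pb. Setting this equal to demand: 198 - 2pb = -159 + 8.5pb, so pb = 34.
Sellers receive ps = 34 + 21 = 55; q' = 198 − 2·34 = 130.
Buyers' price falls by p* − pb = 51 − 34 = 17; sellers' price rises by ps − p* = 55 − 51 = 4.
So consumers capture 17/21 = 17/21 of each unit of subsidy.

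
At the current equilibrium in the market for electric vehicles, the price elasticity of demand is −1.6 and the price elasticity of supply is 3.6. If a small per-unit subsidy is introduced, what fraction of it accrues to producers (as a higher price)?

For a small subsidy around the equilibrium, the benefit split depends on the relative slopes, which at a point are proportional to the elasticities.
Buyer share = εs/(εs + |εd|) = 3.6/(3.6 + 1.6) = 9/13; seller share = |εd|/(εs + |εd|) = 4/13.
So producers capture 4/13 of the subsidy.

Producer share = 4/13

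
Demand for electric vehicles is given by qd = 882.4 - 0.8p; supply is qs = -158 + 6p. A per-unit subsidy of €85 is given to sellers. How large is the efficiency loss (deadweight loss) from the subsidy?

Deadweight loss = €2550

Pre-subsidy: 882.4 - 0.8p = -158 + 6p gives p* = 153, q* = 760.
With the subsidy, sellers receive ps = pb + 85 for each unit, where pb is the price buyers pay.
Supply in terms of pb becomes qs = -158 + 6(pb + 85) = 352 + 6pb. Setting this equal to demand: 882.4 - 0.8pb = 352 + 6pb, so pb = 78.
Sellers receive ps = 78 + 85 = 163; q' = 882.4 − 0.8·78 = 820.
The subsidy expands output by 820 − 760 = 60 past the efficient level; on those units the gap between marginal cost and willingness to pay runs from 0 up to 85.
DWL = ½ × 85 × 60 = 2550.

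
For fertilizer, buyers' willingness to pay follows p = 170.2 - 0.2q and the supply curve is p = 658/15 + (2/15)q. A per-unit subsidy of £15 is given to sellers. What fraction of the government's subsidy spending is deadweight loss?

Pre-subsidy: 170.2 - 0.2q = 658/15 + (2/15)q gives q* = 379 and p* = 94.4.
With the subsidy, sellers receive ps = pb + 15 for each unit, where pb is the price buyers pay.
On the curves, pb = 170.2 - 0.2q and ps = 658/15 + (2/15)q; the wedge ps − pb = 15 gives 658/15 + (2/15)q − (170.2 - 0.2q) = 15, so q' = 424.
Then pb = 170.2 − 0.2·424 = 85.4 and ps = 658/15 + (2/15)·424 = 100.4.
ΔCS = ½(379 + 424)(94.4 − 85.4) = 3613.5; ΔPS = ½(379 + 424)(100.4 − 94.4) = 2409.
Government spending = 15 × 424 = 6360.
DWL = ½ × 15 × (424 − 379) = 337.5; fraction = 337.5 / 6360 = 45/848.

DWL / government spending = 45/848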